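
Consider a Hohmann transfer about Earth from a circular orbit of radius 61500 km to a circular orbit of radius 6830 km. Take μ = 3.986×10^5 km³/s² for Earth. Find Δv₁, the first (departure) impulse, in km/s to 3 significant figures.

The Hohmann ellipse has a_t = (r₁ + r₂)/2 = 34165 km.
On the circular orbit at r = 61500 km, v_c = √(μ/r) = 2.546 km/s.
Vis-viva on the transfer ellipse at r = 61500 km gives v_t = √[μ(2/r − 1/a_t)] = 1.138 km/s.
Δv₁ = |v_t − v_c| = |1.138 − 2.546| = 1.408 km/s.

Δv₁ = 1.41 km/s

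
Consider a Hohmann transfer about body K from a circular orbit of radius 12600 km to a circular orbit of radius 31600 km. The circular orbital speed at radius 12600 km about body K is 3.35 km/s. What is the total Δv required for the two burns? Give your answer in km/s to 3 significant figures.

Δv = 1.17 km/s

From the circular-orbit relation v² = μ/r at r = 12600 km: μ = v²r = (3.35)² × 12600 = 1.41404×10^5 km³/s².
Semi-major axis of the transfer orbit: a_t = (12600 + 31600)/2 = 22100 km.
At r₁ the circular-orbit speed is v₁ = √(μ/r₁) = 3.3500 km/s.
On the transfer ellipse at r₁, vis-viva gives v_p = √[μ(2/r₁ − 1/a_t)] = 4.0058 km/s.
First burn Δv₁ = |v_p − v₁| = 0.6558 km/s.
Circular speed at r₂: v₂ = √(μ/r₂) = 2.1154 km/s.
Transfer-orbit speed at r₂: v_a = √[μ(2/r₂ − 1/a_t)] = 1.5973 km/s.
Second burn Δv₂ = |v₂ − v_a| = 0.5181 km/s.
Total Δv = Δv₁ + Δv₂ = 1.174 km/s.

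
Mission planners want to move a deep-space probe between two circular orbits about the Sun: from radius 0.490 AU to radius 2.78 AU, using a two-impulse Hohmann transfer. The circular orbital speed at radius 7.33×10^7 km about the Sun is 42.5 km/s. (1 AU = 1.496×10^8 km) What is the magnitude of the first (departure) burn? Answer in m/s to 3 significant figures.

Δv₁ = 12900 m/s

From the circular-orbit relation v² = μ/r at r = 7.33×10^7 km: μ = v²r = (42.5)² × 7.33×10^7 = 1.32398×10^11 km³/s².
In km: r₁ = 0.490 × 1.496×10^8 = 7.3304×10^7 km; r₂ = 2.78 × 1.496×10^8 = 4.15888×10^8 km.
Semi-major axis of the transfer orbit: a_t = (7.3304×10^7 + 4.15888×10^8)/2 = 2.44596×10^8 km.
Circular speed at r = 7.3304×10^7 km: v_c = √(μ/r) = 42.50 km/s.
Transfer-orbit speed at the same r (vis-viva, a = a_t): v_t = √[μ(2/r − 1/a_t)] = 55.42 km/s.
Δv₁ = |v_t − v_c| = |55.42 − 42.50| = 12.92 km/s.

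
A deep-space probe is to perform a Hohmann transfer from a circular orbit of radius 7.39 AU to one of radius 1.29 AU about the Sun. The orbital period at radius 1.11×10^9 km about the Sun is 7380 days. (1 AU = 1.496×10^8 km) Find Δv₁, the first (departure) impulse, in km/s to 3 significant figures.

From Kepler's third law T² = 4π²r³/μ at r = 1.11×10^9 km, T = 7380 days = 7380 × 86400 s = 6.37632×10^8 s: μ = 4π²r³/T² = 1.32797×10^11 km³/s².
In km: r₁ = 7.39 × 1.496×10^8 = 1.105544×10^9 km; r₂ = 1.29 × 1.496×10^8 = 1.92984×10^8 km.
Transfer-ellipse semi-major axis a_t = (r₁ + r₂)/2 = (1.105544×10^9 + 1.92984×10^8)/2 = 6.49264×10^8 km.
On the circular orbit at r = 1.105544×10^9 km, v_c = √(μ/r) = 10.96 km/s.
Transfer-orbit speed at the same r (vis-viva, a = a_t): v_t = √[μ(2/r − 1/a_t)] = 5.975 km/s.
Δv₁ = |v_t − v_c| = |5.975 − 10.96| = 4.985 km/s.

Δv₁ = 4.98 km/s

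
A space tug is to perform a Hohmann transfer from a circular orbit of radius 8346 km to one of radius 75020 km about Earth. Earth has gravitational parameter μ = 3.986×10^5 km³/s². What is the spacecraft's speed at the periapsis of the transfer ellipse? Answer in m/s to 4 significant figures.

Semi-major axis of the transfer orbit: a_t = (8346 + 75020)/2 = 41683 km.
The periapsis of the transfer ellipse is at r = 8346 km.
Vis-viva: v = √[μ(2/r − 1/a_t)] = √[3.986×10^5 × (2/8346 − 1/41683)] = 9.271 km/s.

v = 9271 m/s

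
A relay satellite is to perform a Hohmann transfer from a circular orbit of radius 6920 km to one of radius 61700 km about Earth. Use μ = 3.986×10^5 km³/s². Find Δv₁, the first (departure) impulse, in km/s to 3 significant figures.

Δv₁ = 2.59 km/s

Semi-major axis of the transfer orbit: a_t = (6920 + 61700)/2 = 34310 km.
On the circular orbit at r = 6920 km, v_c = √(μ/r) = 7.58954 km/s.
Vis-viva on the transfer ellipse at r = 6920 km gives v_t = √[μ(2/r − 1/a_t)] = 10.1777 km/s.
Δv₁ = |v_t − v_c| = |10.1777 − 7.58954| = 2.588 km/s.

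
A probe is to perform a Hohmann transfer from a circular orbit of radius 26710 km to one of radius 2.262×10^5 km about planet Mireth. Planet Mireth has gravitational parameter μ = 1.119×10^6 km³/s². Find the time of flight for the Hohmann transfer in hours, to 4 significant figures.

t = 37.10 hours

Semi-major axis of the transfer orbit: a_t = (26710 + 2.262×10^5)/2 = 1.26455×10^5 km.
By Kepler's third law the transfer-orbit period is T = 2π√(a_t³/μ), so t = T/2 = 1.3355×10^5 s.
Converting: 1.3355×10^5 s ÷ 3600 s/hour = 37.10 hours.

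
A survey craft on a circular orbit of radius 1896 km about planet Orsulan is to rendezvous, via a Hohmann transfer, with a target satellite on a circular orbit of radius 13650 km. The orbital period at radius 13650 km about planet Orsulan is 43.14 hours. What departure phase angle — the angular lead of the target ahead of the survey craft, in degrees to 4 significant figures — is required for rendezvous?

φ = 102.7°

From Kepler's third law T² = 4π²r³/μ at r = 13650 km, T = 43.14 hours = 43.14 × 3600 s = 1.55304×10^5 s: μ = 4π²r³/T² = 4162.87 km³/s².
Transfer-ellipse semi-major axis a_t = (r₁ + r₂)/2 = (1896 + 13650)/2 = 7773 km.
The half-period of the transfer ellipse is t = π√(a_t³/μ) = 33370 s.
Target angular speed ω₂ = √(μ/r₂³) = 4.046×10^-5 rad/s.
Angle swept by the target during transfer: ω₂·t = 1.350 rad = 77.349°.
The survey craft traverses 180° on the transfer ellipse, so the target must lead by 180° − 77.349° = 102.7°.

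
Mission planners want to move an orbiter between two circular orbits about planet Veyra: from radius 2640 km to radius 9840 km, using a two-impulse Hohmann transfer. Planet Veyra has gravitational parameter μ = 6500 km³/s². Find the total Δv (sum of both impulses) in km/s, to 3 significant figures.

Transfer-ellipse semi-major axis a_t = (r₁ + r₂)/2 = (2640 + 9840)/2 = 6240 km.
Circular speed at r₁: v₁ = √(μ/r₁) = √(6500/2640) = 1.5691 km/s.
Transfer-orbit speed at r₁ (v² = μ(2/r − 1/a)): v_p = √[μ(2/r₁ − 1/a_t)] = 1.9704 km/s.
First burn Δv₁ = |v_p − v₁| = 0.4013 km/s.
Circular speed at r₂: v₂ = √(μ/r₂) = 0.8128 km/s.
Transfer-orbit speed at r₂: v_a = √[μ(2/r₂ − 1/a_t)] = 0.5287 km/s.
Second burn Δv₂ = |v₂ − v_a| = 0.2841 km/s.
Δv = Δv₁ + Δv₂ = 0.4013 + 0.2841 = 0.6854 km/s.

Δv = 0.685 km/s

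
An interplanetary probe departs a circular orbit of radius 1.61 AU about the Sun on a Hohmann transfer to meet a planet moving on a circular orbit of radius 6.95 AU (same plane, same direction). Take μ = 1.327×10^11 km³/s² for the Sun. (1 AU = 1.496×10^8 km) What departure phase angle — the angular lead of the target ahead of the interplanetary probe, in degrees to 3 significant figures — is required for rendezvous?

In km: r₁ = 1.61 × 1.496×10^8 = 2.40856×10^8 km; r₂ = 6.95 × 1.496×10^8 = 1.03972×10^9 km.
Semi-major axis of the transfer orbit: a_t = (2.40856×10^8 + 1.03972×10^9)/2 = 6.40288×10^8 km.
Transfer time t = π√(a_t³/μ) = 1.39726×10^8 s.
Target angular speed ω₂ = √(μ/r₂³) = 1.08658×10^-8 rad/s.
Angle swept by the target during transfer: ω₂·t = 1.5182 rad = 86.99°.
The interplanetary probe traverses 180° on the transfer ellipse, so the target must lead by 180° − 86.99° = 93.0°.

φ = 93.0°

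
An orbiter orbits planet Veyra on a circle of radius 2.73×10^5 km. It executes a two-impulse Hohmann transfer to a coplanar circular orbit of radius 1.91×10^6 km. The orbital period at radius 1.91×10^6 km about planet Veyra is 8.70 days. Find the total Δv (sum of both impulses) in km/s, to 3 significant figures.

From Kepler's third law T² = 4π²r³/μ at r = 1.91×10^6 km, T = 8.70 days = 8.70 × 86400 s = 7.5168×10^5 s: μ = 4π²r³/T² = 4.86849×10^8 km³/s².
The Hohmann ellipse has a_t = (r₁ + r₂)/2 = 1.0915×10^6 km.
Circular speed at r₁: v₁ = √(μ/r₁) = √(4.86849×10^8/2.730×10^5) = 42.23 km/s.
Transfer-orbit speed at r₁ (vis-viva equation): v_p = √[μ(2/r₁ − 1/a_t)] = 55.86 km/s.
First burn Δv₁ = |v_p − v₁| = 13.63 km/s.
Circular speed at r₂: v₂ = √(μ/r₂) = 15.9654 km/s.
Transfer-orbit speed at r₂: v_a = √[μ(2/r₂ − 1/a_t)] = 7.98454 km/s.
Second burn Δv₂ = |v₂ − v_a| = 7.981 km/s.
Total Δv = Δv₁ + Δv₂ = 21.61 km/s.

Δv = 21.6 km/s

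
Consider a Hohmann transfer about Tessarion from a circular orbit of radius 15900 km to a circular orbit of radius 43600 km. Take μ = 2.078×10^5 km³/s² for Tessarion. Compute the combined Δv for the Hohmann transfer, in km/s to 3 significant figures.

The Hohmann ellipse has a_t = (r₁ + r₂)/2 = 29750 km.
Circular speed at r₁: v₁ = √(μ/r₁) = √(2.078×10^5/15900) = 3.61513 km/s.
Transfer-orbit speed at r₁ (v² = μ(2/r − 1/a)): v_p = √[μ(2/r₁ − 1/a_t)] = 4.37647 km/s.
First burn Δv₁ = |v_p − v₁| = 0.7613 km/s.
Circular speed at r₂: v₂ = √(μ/r₂) = 2.1831 km/s.
Transfer-orbit speed at r₂: v_a = √[μ(2/r₂ − 1/a_t)] = 1.5960 km/s.
Second burn Δv₂ = |v₂ − v_a| = 0.5871 km/s.
Total Δv = Δv₁ + Δv₂ = 1.348 km/s.

Δv = 1.35 km/s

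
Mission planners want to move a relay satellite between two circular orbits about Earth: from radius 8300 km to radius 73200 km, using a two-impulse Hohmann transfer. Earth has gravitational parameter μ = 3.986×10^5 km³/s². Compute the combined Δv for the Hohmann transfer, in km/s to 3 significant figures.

Δv = 3.64 km/s

The Hohmann ellipse has a_t = (r₁ + r₂)/2 = 40750 km.
Circular speed at r₁: v₁ = √(μ/r₁) = √(3.986×10^5/8300) = 6.930 km/s.
On the transfer ellipse at r₁, vis-viva equation gives v_p = √[μ(2/r₁ − 1/a_t)] = 9.288 km/s.
First burn Δv₁ = |v_p − v₁| = 2.358 km/s.
At r₂, v₂ = √(μ/r₂) = 2.3335 km/s.
Transfer-orbit speed at r₂: v_a = √[μ(2/r₂ − 1/a_t)] = 1.0531 km/s.
Second burn Δv₂ = |v₂ − v_a| = 1.280 km/s.
Total Δv = Δv₁ + Δv₂ = 3.638 km/s.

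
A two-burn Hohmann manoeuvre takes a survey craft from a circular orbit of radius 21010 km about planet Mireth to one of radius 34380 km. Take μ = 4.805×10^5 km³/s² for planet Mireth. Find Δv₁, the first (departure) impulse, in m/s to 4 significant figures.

The Hohmann ellipse has a_t = (r₁ + r₂)/2 = 27695 km.
On the circular orbit at r = 21010 km, v_c = √(μ/r) = 4.782 km/s.
Transfer-orbit speed at the same r (vis-viva, a = a_t): v_t = √[μ(2/r − 1/a_t)] = 5.328 km/s.
Δv₁ = |v_t − v_c| = |5.328 − 4.782| = 0.5460 km/s.

Δv₁ = 546.0 m/s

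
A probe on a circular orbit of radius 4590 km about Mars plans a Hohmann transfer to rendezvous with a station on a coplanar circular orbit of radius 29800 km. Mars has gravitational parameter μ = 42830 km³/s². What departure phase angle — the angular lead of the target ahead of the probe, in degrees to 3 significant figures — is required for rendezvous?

Semi-major axis of the transfer orbit: a_t = (4590 + 29800)/2 = 17195 km.
Transfer time t = π√(a_t³/μ) = 34230 s.
The target's mean motion on its circular orbit is ω₂ = √(μ/r₂³) = 4.023×10^-5 rad/s.
Angle swept by the target during transfer: ω₂·t = 1.377 rad = 78.90°.
The probe traverses 180° on the transfer ellipse, so the target must lead by 180° − 78.90° = 101°.

φ = 101°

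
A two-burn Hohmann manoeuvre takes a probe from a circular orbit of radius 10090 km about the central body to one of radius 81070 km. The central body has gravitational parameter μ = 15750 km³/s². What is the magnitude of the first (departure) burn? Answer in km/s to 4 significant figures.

Semi-major axis of the transfer orbit: a_t = (10090 + 81070)/2 = 45580 km.
Circular speed at r = 10090 km: v_c = √(μ/r) = 1.24938 km/s.
Transfer-orbit speed at the same r (vis-viva, a = a_t): v_t = √[μ(2/r − 1/a_t)] = 1.66624 km/s.
Δv₁ = |v_t − v_c| = |1.66624 − 1.24938| = 0.4169 km/s.

Δv₁ = 0.4169 km/s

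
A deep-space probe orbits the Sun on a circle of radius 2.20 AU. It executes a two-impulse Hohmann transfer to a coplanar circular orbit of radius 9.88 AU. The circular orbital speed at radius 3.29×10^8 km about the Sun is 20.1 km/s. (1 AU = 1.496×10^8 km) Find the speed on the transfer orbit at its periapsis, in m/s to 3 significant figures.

From the circular-orbit relation v² = μ/r at r = 3.29×10^8 km: μ = v²r = (20.1)² × 3.29×10^8 = 1.32919×10^11 km³/s².
In km: r₁ = 2.20 × 1.496×10^8 = 3.2912×10^8 km; r₂ = 9.88 × 1.496×10^8 = 1.478048×10^9 km.
Transfer-ellipse semi-major axis a_t = (r₁ + r₂)/2 = (3.2912×10^8 + 1.478048×10^9)/2 = 9.03584×10^8 km.
The periapsis of the transfer ellipse is at r = 3.2912×10^8 km.
Applying v² = μ(2/r − 1/a_t): v = 25.70 km/s.

v = 25700 m/s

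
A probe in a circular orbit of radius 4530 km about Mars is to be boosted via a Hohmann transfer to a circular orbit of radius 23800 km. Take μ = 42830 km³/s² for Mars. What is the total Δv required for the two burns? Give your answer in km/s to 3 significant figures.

The Hohmann ellipse has a_t = (r₁ + r₂)/2 = 14165 km.
At r₁ the circular-orbit speed is v₁ = √(μ/r₁) = 3.0749 km/s.
Transfer-orbit speed at r₁ (v² = μ(2/r − 1/a)): v_p = √[μ(2/r₁ − 1/a_t)] = 3.9857 km/s.
First burn Δv₁ = |v_p − v₁| = 0.9108 km/s.
Circular speed at r₂: v₂ = √(μ/r₂) = 1.3415 km/s.
Transfer-orbit speed at r₂: v_a = √[μ(2/r₂ − 1/a_t)] = 0.75862 km/s.
Second burn Δv₂ = |v₂ − v_a| = 0.5829 km/s.
Δv = Δv₁ + Δv₂ = 0.9108 + 0.5829 = 1.494 km/s.

Δv = 1.49 km/s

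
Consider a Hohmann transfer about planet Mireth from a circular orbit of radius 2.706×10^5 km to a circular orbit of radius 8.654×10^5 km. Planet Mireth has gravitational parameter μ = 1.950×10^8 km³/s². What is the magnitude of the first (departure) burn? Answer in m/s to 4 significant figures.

Semi-major axis of the transfer orbit: a_t = (2.706×10^5 + 8.654×10^5)/2 = 5.680×10^5 km.
Circular speed at r = 2.706×10^5 km: v_c = √(μ/r) = 26.844 km/s.
Vis-viva on the transfer ellipse at r = 2.706×10^5 km gives v_t = √[μ(2/r − 1/a_t)] = 33.135 km/s.
Δv₁ = |v_t − v_c| = |33.135 − 26.844| = 6.291 km/s.

Δv₁ = 6291 m/s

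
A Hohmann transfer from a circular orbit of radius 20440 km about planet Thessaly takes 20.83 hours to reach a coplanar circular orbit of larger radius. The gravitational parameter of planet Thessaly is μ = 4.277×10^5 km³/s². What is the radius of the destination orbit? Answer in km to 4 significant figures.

Transfer time t = 20.83 hours = 74988 s, and t = π√(a_t³/μ).
So a_t = (μ t²/π²)^(1/3) = (4.277×10^5 × (74988)² / π²)^(1/3) = 62461 km.
Since a_t = (r₁ + r₂)/2, r₂ = 2a_t − r₁ = 2×62461 − 20440 = 1.04482×10^5 km.

r₂ = 1.045×10^5 km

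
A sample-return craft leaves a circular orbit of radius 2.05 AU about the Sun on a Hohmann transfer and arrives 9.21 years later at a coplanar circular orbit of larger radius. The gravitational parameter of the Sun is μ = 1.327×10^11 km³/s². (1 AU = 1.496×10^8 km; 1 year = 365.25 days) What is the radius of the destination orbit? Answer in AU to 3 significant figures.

r₂ = 11.9 AU

In km: r₁ = 2.05 × 1.496×10^8 = 3.0668×10^8 km.
Transfer time t = 9.21 years × 365.25 × 86400 s = 2.90645496×10^8 s, and t = π√(a_t³/μ).
So a_t = (μ t²/π²)^(1/3) = (1.327×10^11 × (2.90645496×10^8)² / π²)^(1/3) = 1.0434×10^9 km.
Since a_t = (r₁ + r₂)/2, r₂ = 2a_t − r₁ = 2×1.0434×10^9 − 3.0668×10^8 = 1.78012×10^9 km.
In AU: r₂ = 1.78012×10^9 / 1.496×10^8 = 11.9 AU.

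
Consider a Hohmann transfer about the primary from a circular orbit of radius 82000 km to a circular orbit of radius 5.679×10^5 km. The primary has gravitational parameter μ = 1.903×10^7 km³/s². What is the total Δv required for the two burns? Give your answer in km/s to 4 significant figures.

Δv = 7.786 km/s

The Hohmann ellipse has a_t = (r₁ + r₂)/2 = 3.2495×10^5 km.
At r₁ the circular-orbit speed is v₁ = √(μ/r₁) = 15.234 km/s.
Transfer-orbit speed at r₁ (vis-viva equation): v_p = √[μ(2/r₁ − 1/a_t)] = 20.139 km/s.
First burn Δv₁ = |v_p − v₁| = 4.905 km/s.
Circular speed at r₂: v₂ = √(μ/r₂) = 5.789 km/s.
Transfer-orbit speed at r₂: v_a = √[μ(2/r₂ − 1/a_t)] = 2.908 km/s.
Second burn Δv₂ = |v₂ − v_a| = 2.881 km/s.
Δv = Δv₁ + Δv₂ = 4.905 + 2.881 = 7.786 km/s.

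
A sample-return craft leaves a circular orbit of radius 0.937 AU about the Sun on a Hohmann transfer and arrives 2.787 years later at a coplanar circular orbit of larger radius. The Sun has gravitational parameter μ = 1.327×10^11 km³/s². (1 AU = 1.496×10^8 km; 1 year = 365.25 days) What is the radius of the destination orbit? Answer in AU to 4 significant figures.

In km: r₁ = 0.937 × 1.496×10^8 = 1.401752×10^8 km.
Transfer time t = 2.787 years × 365.25 × 86400 s = 8.79510312×10^7 s, and t = π√(a_t³/μ).
So a_t = (μ t²/π²)^(1/3) = (1.327×10^11 × (8.79510312×10^7)² / π²)^(1/3) = 4.7027×10^8 km.
Since a_t = (r₁ + r₂)/2, r₂ = 2a_t − r₁ = 2×4.7027×10^8 − 1.401752×10^8 = 8.003648×10^8 km.
In AU: r₂ = 8.003648×10^8 / 1.496×10^8 = 5.350 AU.

r₂ = 5.350 AU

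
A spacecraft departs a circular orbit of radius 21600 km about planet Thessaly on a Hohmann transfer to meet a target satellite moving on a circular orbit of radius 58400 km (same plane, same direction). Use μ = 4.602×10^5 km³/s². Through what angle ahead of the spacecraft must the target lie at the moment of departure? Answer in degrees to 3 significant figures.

The Hohmann ellipse has a_t = (r₁ + r₂)/2 = 40000 km.
The half-period of the transfer ellipse is t = π√(a_t³/μ) = 37050 s.
Target angular speed ω₂ = √(μ/r₂³) = 4.807×10^-5 rad/s.
Angle swept by the target during transfer: ω₂·t = 1.781 rad = 102.0°.
The spacecraft traverses 180° on the transfer ellipse, so the target must lead by 180° − 102.0° = 78.0°.

φ = 78.0°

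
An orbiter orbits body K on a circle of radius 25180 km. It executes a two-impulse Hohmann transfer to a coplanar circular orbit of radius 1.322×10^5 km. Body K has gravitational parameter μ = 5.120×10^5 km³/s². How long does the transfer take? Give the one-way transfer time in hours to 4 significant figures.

t = 26.92 hours

The Hohmann ellipse has a_t = (r₁ + r₂)/2 = 78690 km.
Transfer time t = π√(a_t³/μ) = π√((78690)³ / 5.120×10^5) = 96920 s.
Converting: 96920 s ÷ 3600 s/hour = 26.92 hours.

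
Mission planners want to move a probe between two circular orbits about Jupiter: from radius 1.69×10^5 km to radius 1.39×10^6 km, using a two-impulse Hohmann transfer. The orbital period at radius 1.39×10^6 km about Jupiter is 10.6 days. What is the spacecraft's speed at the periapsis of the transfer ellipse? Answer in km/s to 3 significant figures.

v = 36.5 km/s

From Kepler's third law T² = 4π²r³/μ at r = 1.39×10^6 km, T = 10.6 days = 10.6 × 86400 s = 9.1584×10^5 s: μ = 4π²r³/T² = 1.26405×10^8 km³/s².
Transfer-ellipse semi-major axis a_t = (r₁ + r₂)/2 = (1.690×10^5 + 1.390×10^6)/2 = 7.795×10^5 km.
At periapsis, r = 1.690×10^5 km.
From the vis-viva equation, v = √[μ(2/r − 1/a_t)] = 36.52 km/s.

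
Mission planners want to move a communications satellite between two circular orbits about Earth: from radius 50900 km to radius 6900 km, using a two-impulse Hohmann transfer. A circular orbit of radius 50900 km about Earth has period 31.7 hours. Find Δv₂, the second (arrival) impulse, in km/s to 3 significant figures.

From Kepler's third law T² = 4π²r³/μ at r = 50900 km, T = 31.7 hours = 31.7 × 3600 s = 1.1412×10^5 s: μ = 4π²r³/T² = 3.99751×10^5 km³/s².
The Hohmann ellipse has a_t = (r₁ + r₂)/2 = 28900 km.
On the circular orbit at r = 6900 km, v_c = √(μ/r) = 7.61150 km/s.
Vis-viva on the transfer ellipse at r = 6900 km gives v_t = √[μ(2/r − 1/a_t)] = 10.1014 km/s.
Δv₂ = |v_t − v_c| = |10.1014 − 7.61150| = 2.490 km/s.

Δv₂ = 2.49 km/s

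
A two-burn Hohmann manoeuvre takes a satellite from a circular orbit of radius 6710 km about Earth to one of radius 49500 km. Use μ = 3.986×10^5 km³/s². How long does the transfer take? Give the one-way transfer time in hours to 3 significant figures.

Semi-major axis of the transfer orbit: a_t = (6710 + 49500)/2 = 28105 km.
Transfer time t = π√(a_t³/μ) = π√((28105)³ / 3.986×10^5) = 23450 s.
Converting: 23450 s ÷ 3600 s/hour = 6.51 hours.

t = 6.51 hours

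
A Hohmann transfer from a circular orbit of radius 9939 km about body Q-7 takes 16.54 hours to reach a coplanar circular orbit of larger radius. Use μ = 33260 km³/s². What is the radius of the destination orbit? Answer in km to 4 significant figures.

Transfer time t = 16.54 hours = 59544 s, and t = π√(a_t³/μ).
So a_t = (μ t²/π²)^(1/3) = (33260 × (59544)² / π²)^(1/3) = 22861 km.
Since a_t = (r₁ + r₂)/2, r₂ = 2a_t − r₁ = 2×22861 − 9939 = 35783 km.

r₂ = 35780 km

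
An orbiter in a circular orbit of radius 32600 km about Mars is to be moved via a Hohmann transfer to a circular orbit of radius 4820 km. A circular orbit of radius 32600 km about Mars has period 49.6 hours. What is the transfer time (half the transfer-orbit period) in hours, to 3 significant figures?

t = 10.8 hours

From Kepler's third law T² = 4π²r³/μ at r = 32600 km, T = 49.6 hours = 49.6 × 3600 s = 1.7856×10^5 s: μ = 4π²r³/T² = 42898.7 km³/s².
Semi-major axis of the transfer orbit: a_t = (32600 + 4820)/2 = 18710 km.
By Kepler's third law the transfer-orbit period is T = 2π√(a_t³/μ), so t = T/2 = 38820 s.
Converting: 38820 s ÷ 3600 s/hour = 10.8 hours.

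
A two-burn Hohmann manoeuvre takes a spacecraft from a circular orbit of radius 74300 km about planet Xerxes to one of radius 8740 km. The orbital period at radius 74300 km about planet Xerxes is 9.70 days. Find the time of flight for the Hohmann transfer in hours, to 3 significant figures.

t = 48.6 hours

From Kepler's third law T² = 4π²r³/μ at r = 74300 km, T = 9.70 days = 9.70 × 86400 s = 8.3808×10^5 s: μ = 4π²r³/T² = 23054.5 km³/s².
Semi-major axis of the transfer orbit: a_t = (74300 + 8740)/2 = 41520 km.
Half the transfer-orbit period gives t = π√(a_t³/μ) = 1.750×10^5 s.
Converting: 1.750×10^5 s ÷ 3600 s/hour = 48.6 hours.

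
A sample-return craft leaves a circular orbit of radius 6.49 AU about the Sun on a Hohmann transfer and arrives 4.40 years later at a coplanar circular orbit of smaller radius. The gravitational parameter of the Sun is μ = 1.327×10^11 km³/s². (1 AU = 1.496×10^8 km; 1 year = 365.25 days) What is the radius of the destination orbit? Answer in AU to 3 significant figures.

In km: r₁ = 6.49 × 1.496×10^8 = 9.70904×10^8 km.
Transfer time t = 4.40 years × 365.25 × 86400 s = 1.3885344×10^8 s, and t = π√(a_t³/μ).
So a_t = (μ t²/π²)^(1/3) = (1.327×10^11 × (1.3885344×10^8)² / π²)^(1/3) = 6.3762×10^8 km.
Since a_t = (r₁ + r₂)/2, r₂ = 2a_t − r₁ = 2×6.3762×10^8 − 9.70904×10^8 = 3.04336×10^8 km.
In AU: r₂ = 3.04336×10^8 / 1.496×10^8 = 2.03 AU.

r₂ = 2.03 AU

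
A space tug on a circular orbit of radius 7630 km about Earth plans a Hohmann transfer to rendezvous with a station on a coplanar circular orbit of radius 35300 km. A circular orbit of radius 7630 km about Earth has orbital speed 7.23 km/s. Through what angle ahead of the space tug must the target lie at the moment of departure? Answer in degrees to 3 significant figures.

From the circular-orbit relation v² = μ/r at r = 7630 km: μ = v²r = (7.23)² × 7630 = 3.98842×10^5 km³/s².
Semi-major axis of the transfer orbit: a_t = (7630 + 35300)/2 = 21465 km.
Transfer time t = π√(a_t³/μ) = 15644 s.
Target angular speed ω₂ = √(μ/r₂³) = 9.5222×10^-5 rad/s.
Angle swept by the target during transfer: ω₂·t = 1.48965 rad = 85.351°.
The space tug traverses 180° on the transfer ellipse, so the target must lead by 180° − 85.351° = 94.6°.

φ = 94.6°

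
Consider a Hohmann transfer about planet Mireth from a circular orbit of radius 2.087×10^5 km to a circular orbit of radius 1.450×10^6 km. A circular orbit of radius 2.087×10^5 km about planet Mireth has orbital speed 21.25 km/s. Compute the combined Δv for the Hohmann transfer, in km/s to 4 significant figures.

Δv = 10.87 km/s

From the circular-orbit relation v² = μ/r at r = 2.087×10^5 km: μ = v²r = (21.25)² × 2.087×10^5 = 9.42411×10^7 km³/s².
The Hohmann ellipse has a_t = (r₁ + r₂)/2 = 8.2935×10^5 km.
Circular speed at r₁: v₁ = √(μ/r₁) = √(9.42411×10^7/2.087×10^5) = 21.250 km/s.
Transfer-orbit speed at r₁ (v² = μ(2/r − 1/a)): v_p = √[μ(2/r₁ − 1/a_t)] = 28.098 km/s.
First burn Δv₁ = |v_p − v₁| = 6.848 km/s.
At r₂, v₂ = √(μ/r₂) = 8.062 km/s.
Transfer-orbit speed at r₂: v_a = √[μ(2/r₂ − 1/a_t)] = 4.044 km/s.
Second burn Δv₂ = |v₂ − v_a| = 4.018 km/s.
Total Δv = Δv₁ + Δv₂ = 10.87 km/s.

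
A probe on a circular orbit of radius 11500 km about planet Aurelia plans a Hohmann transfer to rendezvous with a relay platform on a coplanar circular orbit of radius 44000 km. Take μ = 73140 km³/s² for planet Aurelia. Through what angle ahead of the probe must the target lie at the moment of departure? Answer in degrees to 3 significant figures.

φ = 89.8°

Semi-major axis of the transfer orbit: a_t = (11500 + 44000)/2 = 27750 km.
The half-period of the transfer ellipse is t = π√(a_t³/μ) = 53699 s.
The target's mean motion on its circular orbit is ω₂ = √(μ/r₂³) = 2.9302×10^-5 rad/s.
Angle swept by the target during transfer: ω₂·t = 1.5735 rad = 90.155°.
Arrival is 180° from departure on the ellipse, so φ = 180° − 90.155° = 89.8°.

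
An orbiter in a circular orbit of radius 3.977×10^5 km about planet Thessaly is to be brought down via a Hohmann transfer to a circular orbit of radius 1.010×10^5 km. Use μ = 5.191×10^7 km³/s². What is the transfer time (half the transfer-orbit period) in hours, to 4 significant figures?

Transfer-ellipse semi-major axis a_t = (r₁ + r₂)/2 = (3.977×10^5 + 1.010×10^5)/2 = 2.4935×10^5 km.
Transfer time t = π√(a_t³/μ) = π√((2.4935×10^5)³ / 5.191×10^7) = 54290 s.
Converting: 54290 s ÷ 3600 s/hour = 15.08 hours.

t = 15.08 hours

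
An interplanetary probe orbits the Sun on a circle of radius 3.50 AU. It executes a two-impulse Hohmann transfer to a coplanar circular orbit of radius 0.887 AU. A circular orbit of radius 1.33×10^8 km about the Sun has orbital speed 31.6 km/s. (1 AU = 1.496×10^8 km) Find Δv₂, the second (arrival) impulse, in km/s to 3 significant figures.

Δv₂ = 8.33 km/s

From the circular-orbit relation v² = μ/r at r = 1.33×10^8 km: μ = v²r = (31.6)² × 1.33×10^8 = 1.32808×10^11 km³/s².
In km: r₁ = 3.50 × 1.496×10^8 = 5.236×10^8 km; r₂ = 0.887 × 1.496×10^8 = 1.326952×10^8 km.
Transfer-ellipse semi-major axis a_t = (r₁ + r₂)/2 = (5.236×10^8 + 1.326952×10^8)/2 = 3.281476×10^8 km.
On the circular orbit at r = 1.326952×10^8 km, v_c = √(μ/r) = 31.636 km/s.
Vis-viva on the transfer ellipse at r = 1.326952×10^8 km gives v_t = √[μ(2/r − 1/a_t)] = 39.962 km/s.
Δv₂ = |v_t − v_c| = |39.962 − 31.636| = 8.326 km/s.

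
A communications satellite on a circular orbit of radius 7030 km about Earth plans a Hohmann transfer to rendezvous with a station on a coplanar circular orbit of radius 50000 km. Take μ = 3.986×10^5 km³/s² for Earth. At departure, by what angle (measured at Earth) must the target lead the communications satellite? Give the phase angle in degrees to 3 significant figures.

φ = 102°

Semi-major axis of the transfer orbit: a_t = (7030 + 50000)/2 = 28515 km.
The half-period of the transfer ellipse is t = π√(a_t³/μ) = 23960 s.
Target angular speed ω₂ = √(μ/r₂³) = 5.647×10^-5 rad/s.
Angle swept by the target during transfer: ω₂·t = 1.353 rad = 77.52°.
The communications satellite traverses 180° on the transfer ellipse, so the target must lead by 180° − 77.52° = 102°.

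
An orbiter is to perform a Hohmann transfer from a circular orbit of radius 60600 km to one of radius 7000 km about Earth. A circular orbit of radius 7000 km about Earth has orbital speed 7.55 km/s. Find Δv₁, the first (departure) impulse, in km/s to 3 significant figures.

From the circular-orbit relation v² = μ/r at r = 7000 km: μ = v²r = (7.55)² × 7000 = 3.99018×10^5 km³/s².
Transfer-ellipse semi-major axis a_t = (r₁ + r₂)/2 = (60600 + 7000)/2 = 33800 km.
On the circular orbit at r = 60600 km, v_c = √(μ/r) = 2.566 km/s.
Transfer-orbit speed at the same r (vis-viva, a = a_t): v_t = √[μ(2/r − 1/a_t)] = 1.168 km/s.
Δv₁ = |v_t − v_c| = |1.168 − 2.566| = 1.398 km/s.

Δv₁ = 1.40 km/s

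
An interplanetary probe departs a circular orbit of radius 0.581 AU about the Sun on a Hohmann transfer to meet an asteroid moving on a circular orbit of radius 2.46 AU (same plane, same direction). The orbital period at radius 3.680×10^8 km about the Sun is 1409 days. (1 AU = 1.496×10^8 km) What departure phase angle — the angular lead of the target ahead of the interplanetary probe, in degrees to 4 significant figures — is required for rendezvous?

φ = 92.53°

From Kepler's third law T² = 4π²r³/μ at r = 3.680×10^8 km, T = 1409 days = 1409 × 86400 s = 1.217376×10^8 s: μ = 4π²r³/T² = 1.32756×10^11 km³/s².
In km: r₁ = 0.581 × 1.496×10^8 = 8.69176×10^7 km; r₂ = 2.46 × 1.496×10^8 = 3.68016×10^8 km.
The Hohmann ellipse has a_t = (r₁ + r₂)/2 = 2.274668×10^8 km.
Transfer time t = π√(a_t³/μ) = 2.958×10^7 s.
Target angular speed ω₂ = √(μ/r₂³) = 5.161×10^-8 rad/s.
Angle swept by the target during transfer: ω₂·t = 1.5266 rad = 87.47°.
The interplanetary probe traverses 180° on the transfer ellipse, so the target must lead by 180° − 87.47° = 92.53°.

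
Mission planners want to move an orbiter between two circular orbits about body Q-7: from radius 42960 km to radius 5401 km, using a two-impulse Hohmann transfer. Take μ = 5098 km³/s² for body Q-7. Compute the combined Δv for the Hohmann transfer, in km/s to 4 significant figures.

The Hohmann ellipse has a_t = (r₁ + r₂)/2 = 24180.5 km.
Circular speed at r₁: v₁ = √(μ/r₁) = √(5098/42960) = 0.3445 km/s.
On the transfer ellipse at r₁, v² = μ(2/r − 1/a) gives v_a = √[μ(2/r₁ − 1/a_t)] = 0.1628 km/s.
First burn Δv₁ = |v_a − v₁| = 0.1817 km/s.
At r₂, v₂ = √(μ/r₂) = 0.971545 km/s.
Transfer-orbit speed at r₂: v_p = √[μ(2/r₂ − 1/a_t)] = 1.29498 km/s.
Second burn Δv₂ = |v₂ − v_p| = 0.3234 km/s.
Δv = Δv₁ + Δv₂ = 0.1817 + 0.3234 = 0.5051 km/s.

Δv = 0.5051 km/s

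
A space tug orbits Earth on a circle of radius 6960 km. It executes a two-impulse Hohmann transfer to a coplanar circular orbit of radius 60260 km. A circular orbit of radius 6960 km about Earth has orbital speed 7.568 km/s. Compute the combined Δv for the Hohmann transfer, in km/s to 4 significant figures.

Δv = 3.967 km/s

From the circular-orbit relation v² = μ/r at r = 6960 km: μ = v²r = (7.568)² × 6960 = 3.98631×10^5 km³/s².
Semi-major axis of the transfer orbit: a_t = (6960 + 60260)/2 = 33610 km.
At r₁ the circular-orbit speed is v₁ = √(μ/r₁) = 7.56800 km/s.
On the transfer ellipse at r₁, v² = μ(2/r − 1/a) gives v_p = √[μ(2/r₁ − 1/a_t)] = 10.1335 km/s.
First burn Δv₁ = |v_p − v₁| = 2.5655 km/s.
Circular speed at r₂: v₂ = √(μ/r₂) = 2.5720 km/s.
Transfer-orbit speed at r₂: v_a = √[μ(2/r₂ − 1/a_t)] = 1.1704 km/s.
Second burn Δv₂ = |v₂ − v_a| = 1.4016 km/s.
Δv = Δv₁ + Δv₂ = 2.5655 + 1.4016 = 3.967 km/s.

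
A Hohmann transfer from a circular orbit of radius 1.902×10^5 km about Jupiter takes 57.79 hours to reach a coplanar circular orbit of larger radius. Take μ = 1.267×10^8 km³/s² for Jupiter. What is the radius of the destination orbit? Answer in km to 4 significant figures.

r₂ = 1.454×10^6 km

Transfer time t = 57.79 hours = 2.08044×10^5 s, and t = π√(a_t³/μ).
So a_t = (μ t²/π²)^(1/3) = (1.267×10^8 × (2.08044×10^5)² / π²)^(1/3) = 8.2211×10^5 km.
Since a_t = (r₁ + r₂)/2, r₂ = 2a_t − r₁ = 2×8.2211×10^5 − 1.902×10^5 = 1.45402×10^6 km.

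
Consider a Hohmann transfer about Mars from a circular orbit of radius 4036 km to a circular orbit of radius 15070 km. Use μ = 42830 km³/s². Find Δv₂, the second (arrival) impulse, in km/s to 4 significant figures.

Semi-major axis of the transfer orbit: a_t = (4036 + 15070)/2 = 9553 km.
Circular speed at r = 15070 km: v_c = √(μ/r) = 1.68584 km/s.
Transfer-orbit speed at the same r (vis-viva, a = a_t): v_t = √[μ(2/r − 1/a_t)] = 1.09578 km/s.
Δv₂ = |v_t − v_c| = |1.09578 − 1.68584| = 0.5901 km/s.

Δv₂ = 0.5901 km/s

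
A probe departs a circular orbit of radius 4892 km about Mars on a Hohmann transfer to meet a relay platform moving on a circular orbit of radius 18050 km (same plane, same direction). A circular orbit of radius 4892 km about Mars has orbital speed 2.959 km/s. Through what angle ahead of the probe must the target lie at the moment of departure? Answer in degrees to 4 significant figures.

From the circular-orbit relation v² = μ/r at r = 4892 km: μ = v²r = (2.959)² × 4892 = 42832.8 km³/s².
Transfer-ellipse semi-major axis a_t = (r₁ + r₂)/2 = (4892 + 18050)/2 = 11471 km.
Transfer time t = π√(a_t³/μ) = 18650 s.
The target's mean motion on its circular orbit is ω₂ = √(μ/r₂³) = 8.534×10^-5 rad/s.
Angle swept by the target during transfer: ω₂·t = 1.5916 rad = 91.19°.
The probe traverses 180° on the transfer ellipse, so the target must lead by 180° − 91.19° = 88.81°.

φ = 88.81°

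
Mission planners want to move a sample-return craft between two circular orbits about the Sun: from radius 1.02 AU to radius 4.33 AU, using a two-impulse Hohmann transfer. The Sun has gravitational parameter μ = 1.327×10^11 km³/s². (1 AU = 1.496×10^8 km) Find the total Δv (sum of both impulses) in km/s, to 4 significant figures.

In km: r₁ = 1.02 × 1.496×10^8 = 1.52592×10^8 km; r₂ = 4.33 × 1.496×10^8 = 6.47768×10^8 km.
Semi-major axis of the transfer orbit: a_t = (1.52592×10^8 + 6.47768×10^8)/2 = 4.0018×10^8 km.
At r₁ the circular-orbit speed is v₁ = √(μ/r₁) = 29.490 km/s.
Transfer-orbit speed at r₁ (v² = μ(2/r − 1/a)): v_p = √[μ(2/r₁ − 1/a_t)] = 37.519 km/s.
First burn Δv₁ = |v_p − v₁| = 8.029 km/s.
At r₂, v₂ = √(μ/r₂) = 14.313 km/s.
Transfer-orbit speed at r₂: v_a = √[μ(2/r₂ − 1/a_t)] = 8.8382 km/s.
Second burn Δv₂ = |v₂ − v_a| = 5.475 km/s.
Δv = Δv₁ + Δv₂ = 8.029 + 5.475 = 13.50 km/s.

Δv = 13.50 km/s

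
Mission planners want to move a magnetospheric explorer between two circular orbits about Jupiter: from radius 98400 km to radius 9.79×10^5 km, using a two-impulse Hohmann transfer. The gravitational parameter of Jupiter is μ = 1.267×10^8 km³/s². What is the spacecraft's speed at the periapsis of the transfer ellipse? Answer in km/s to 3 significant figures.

v = 48.4 km/s

Semi-major axis of the transfer orbit: a_t = (98400 + 9.790×10^5)/2 = 5.387×10^5 km.
At periapsis, r = 98400 km.
Vis-viva: v = √[μ(2/r − 1/a_t)] = √[1.267×10^8 × (2/98400 − 1/5.387×10^5)] = 48.37 km/s.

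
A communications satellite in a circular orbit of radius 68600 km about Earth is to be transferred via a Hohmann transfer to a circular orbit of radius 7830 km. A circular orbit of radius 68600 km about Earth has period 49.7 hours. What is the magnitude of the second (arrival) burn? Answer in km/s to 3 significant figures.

From Kepler's third law T² = 4π²r³/μ at r = 68600 km, T = 49.7 hours = 49.7 × 3600 s = 1.7892×10^5 s: μ = 4π²r³/T² = 3.98120×10^5 km³/s².
The Hohmann ellipse has a_t = (r₁ + r₂)/2 = 38215 km.
On the circular orbit at r = 7830 km, v_c = √(μ/r) = 7.131 km/s.
Vis-viva on the transfer ellipse at r = 7830 km gives v_t = √[μ(2/r − 1/a_t)] = 9.554 km/s.
Δv₂ = |v_t − v_c| = |9.554 − 7.131| = 2.423 km/s.

Δv₂ = 2.42 km/s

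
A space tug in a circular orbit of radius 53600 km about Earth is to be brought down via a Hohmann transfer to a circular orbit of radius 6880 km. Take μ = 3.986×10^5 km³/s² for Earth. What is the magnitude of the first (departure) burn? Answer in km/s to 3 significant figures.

Δv₁ = 1.43 km/s

Transfer-ellipse semi-major axis a_t = (r₁ + r₂)/2 = (53600 + 6880)/2 = 30240 km.
Circular speed at r = 53600 km: v_c = √(μ/r) = 2.727 km/s.
Transfer-orbit speed at the same r (vis-viva, a = a_t): v_t = √[μ(2/r − 1/a_t)] = 1.301 km/s.
Δv₁ = |v_t − v_c| = |1.301 − 2.727| = 1.426 km/s.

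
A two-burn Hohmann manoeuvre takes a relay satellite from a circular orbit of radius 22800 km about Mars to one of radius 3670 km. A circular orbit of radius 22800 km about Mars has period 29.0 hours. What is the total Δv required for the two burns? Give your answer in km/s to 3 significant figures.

Δv = 1.72 km/s

From Kepler's third law T² = 4π²r³/μ at r = 22800 km, T = 29.0 hours = 29.0 × 3600 s = 1.044×10^5 s: μ = 4π²r³/T² = 42930.2 km³/s².
Semi-major axis of the transfer orbit: a_t = (22800 + 3670)/2 = 13235 km.
At r₁ the circular-orbit speed is v₁ = √(μ/r₁) = 1.37219 km/s.
On the transfer ellipse at r₁, v² = μ(2/r − 1/a) gives v_a = √[μ(2/r₁ − 1/a_t)] = 0.722579 km/s.
First burn Δv₁ = |v_a − v₁| = 0.649611 km/s.
Circular speed at r₂: v₂ = √(μ/r₂) = 3.42018 km/s.
Transfer-orbit speed at r₂: v_p = √[μ(2/r₂ − 1/a_t)] = 4.48905 km/s.
Second burn Δv₂ = |v₂ − v_p| = 1.06887 km/s.
Total Δv = Δv₁ + Δv₂ = 1.718 km/s.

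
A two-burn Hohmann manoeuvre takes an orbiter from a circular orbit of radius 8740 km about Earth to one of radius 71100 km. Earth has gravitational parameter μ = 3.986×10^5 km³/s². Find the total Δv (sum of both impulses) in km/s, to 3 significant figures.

Δv = 3.52 km/s

Transfer-ellipse semi-major axis a_t = (r₁ + r₂)/2 = (8740 + 71100)/2 = 39920 km.
Circular speed at r₁: v₁ = √(μ/r₁) = √(3.986×10^5/8740) = 6.7533 km/s.
Transfer-orbit speed at r₁ (v² = μ(2/r − 1/a)): v_p = √[μ(2/r₁ − 1/a_t)] = 9.0126 km/s.
First burn Δv₁ = |v_p − v₁| = 2.259 km/s.
At r₂, v₂ = √(μ/r₂) = 2.368 km/s.
Transfer-orbit speed at r₂: v_a = √[μ(2/r₂ − 1/a_t)] = 1.108 km/s.
Second burn Δv₂ = |v₂ − v_a| = 1.260 km/s.
Total Δv = Δv₁ + Δv₂ = 3.519 km/s.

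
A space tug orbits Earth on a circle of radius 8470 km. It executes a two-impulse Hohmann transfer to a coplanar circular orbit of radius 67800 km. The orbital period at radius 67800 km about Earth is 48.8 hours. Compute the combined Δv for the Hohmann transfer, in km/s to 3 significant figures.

Δv = 3.57 km/s

From Kepler's third law T² = 4π²r³/μ at r = 67800 km, T = 48.8 hours = 48.8 × 3600 s = 1.7568×10^5 s: μ = 4π²r³/T² = 3.98661×10^5 km³/s².
Semi-major axis of the transfer orbit: a_t = (8470 + 67800)/2 = 38135 km.
At r₁ the circular-orbit speed is v₁ = √(μ/r₁) = 6.861 km/s.
Transfer-orbit speed at r₁ (vis-viva): v_p = √[μ(2/r₁ − 1/a_t)] = 9.148 km/s.
First burn Δv₁ = |v_p − v₁| = 2.287 km/s.
At r₂, v₂ = √(μ/r₂) = 2.425 km/s.
Transfer-orbit speed at r₂: v_a = √[μ(2/r₂ − 1/a_t)] = 1.143 km/s.
Second burn Δv₂ = |v₂ − v_a| = 1.282 km/s.
Δv = Δv₁ + Δv₂ = 2.287 + 1.282 = 3.569 km/s.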